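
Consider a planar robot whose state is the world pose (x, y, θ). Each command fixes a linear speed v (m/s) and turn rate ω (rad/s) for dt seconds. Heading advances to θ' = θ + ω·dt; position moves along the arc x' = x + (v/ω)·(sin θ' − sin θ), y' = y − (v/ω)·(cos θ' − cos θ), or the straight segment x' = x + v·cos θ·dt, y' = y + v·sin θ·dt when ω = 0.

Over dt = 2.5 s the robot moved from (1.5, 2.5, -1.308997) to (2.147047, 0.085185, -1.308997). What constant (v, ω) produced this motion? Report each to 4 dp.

v = 1.0000, ω = 0.0000

Δθ = -1.308997 − -1.308997 = 0.000000
ω = Δθ/dt = 0.000000/2.5 = 0.0000
ω = 0 → v = (Δx·cos θ + Δy·sin θ)/dt = 1.0000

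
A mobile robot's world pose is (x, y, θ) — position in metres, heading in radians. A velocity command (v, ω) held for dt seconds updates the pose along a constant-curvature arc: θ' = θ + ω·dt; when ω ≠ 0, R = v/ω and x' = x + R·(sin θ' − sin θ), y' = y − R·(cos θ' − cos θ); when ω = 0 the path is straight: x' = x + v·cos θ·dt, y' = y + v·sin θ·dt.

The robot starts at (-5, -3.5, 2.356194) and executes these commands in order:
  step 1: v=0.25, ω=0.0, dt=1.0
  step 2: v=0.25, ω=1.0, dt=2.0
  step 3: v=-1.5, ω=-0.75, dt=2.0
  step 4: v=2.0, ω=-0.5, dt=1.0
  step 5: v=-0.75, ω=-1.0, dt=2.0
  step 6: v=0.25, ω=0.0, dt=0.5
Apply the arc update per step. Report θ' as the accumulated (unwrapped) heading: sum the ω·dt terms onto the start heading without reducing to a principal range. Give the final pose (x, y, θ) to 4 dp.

step 1: θ'=2.3562 (straight) → pose (-5.1768, -3.3232, 2.3562)
step 2: θ'=4.3562 (R=0.2500) → pose (-5.5879, -3.4128, 4.3562)
step 3: θ'=2.8562 (R=2.0000) → pose (-3.1503, -2.1911, 2.8562)
step 4: θ'=2.3562 (R=-4.0000) → pose (-4.8526, -1.1814, 2.3562)
step 5: θ'=0.3562 (R=0.7500) → pose (-5.1214, -2.4146, 0.3562)
step 6: θ'=0.3562 (straight) → pose (-5.0042, -2.3710, 0.3562)

(-5.0042, -2.3710, 0.3562)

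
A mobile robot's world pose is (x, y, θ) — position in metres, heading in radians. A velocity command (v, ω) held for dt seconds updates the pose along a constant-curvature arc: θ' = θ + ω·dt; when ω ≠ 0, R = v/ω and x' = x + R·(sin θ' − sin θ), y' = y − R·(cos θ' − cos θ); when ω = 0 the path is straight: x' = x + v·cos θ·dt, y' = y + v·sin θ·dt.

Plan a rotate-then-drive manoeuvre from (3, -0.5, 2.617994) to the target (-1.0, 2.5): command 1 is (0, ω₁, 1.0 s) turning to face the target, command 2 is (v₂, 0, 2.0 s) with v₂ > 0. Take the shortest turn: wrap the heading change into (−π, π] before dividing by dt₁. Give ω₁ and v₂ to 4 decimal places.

heading to target = atan2(2.5−-0.5, -1−3) = 2.4981
Δθ = wrap(2.4981 − 2.6180) = -0.1199; ω₁ = Δθ/dt₁ = -0.1199
distance = √((-1−3)² + (2.5−-0.5)²) = 5.0000; v₂ = distance/dt₂ = 2.5000

ω₁ = -0.1199, v₂ = 2.5000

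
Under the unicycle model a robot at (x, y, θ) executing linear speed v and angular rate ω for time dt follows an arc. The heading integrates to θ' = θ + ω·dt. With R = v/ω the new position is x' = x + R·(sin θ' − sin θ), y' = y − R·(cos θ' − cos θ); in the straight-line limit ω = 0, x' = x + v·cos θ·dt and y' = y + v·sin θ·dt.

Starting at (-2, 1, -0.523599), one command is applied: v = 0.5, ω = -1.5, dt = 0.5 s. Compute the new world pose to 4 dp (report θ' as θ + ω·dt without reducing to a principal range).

θ' = -0.5236 + -1.5·0.5 = -1.2736
R = v/ω = 0.5/-1.5 = -0.3333
x' = -2 + -0.3333·(sin -1.2736 − sin -0.5236) = -1.8479
y' = 1 − -0.3333·(cos -1.2736 − cos -0.5236) = 0.8089

(-1.8479, 0.8089, -1.2736)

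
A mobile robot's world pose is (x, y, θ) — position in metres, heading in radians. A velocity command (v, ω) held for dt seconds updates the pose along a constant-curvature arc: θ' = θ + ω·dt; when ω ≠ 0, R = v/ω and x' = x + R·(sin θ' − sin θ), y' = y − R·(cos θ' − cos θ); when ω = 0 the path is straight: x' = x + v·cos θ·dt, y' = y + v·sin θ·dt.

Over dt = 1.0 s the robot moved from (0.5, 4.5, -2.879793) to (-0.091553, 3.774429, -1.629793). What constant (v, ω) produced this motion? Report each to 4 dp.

v = 1.0000, ω = 1.2500

Δθ = -1.629793 − -2.879793 = 1.250000
ω = Δθ/dt = 1.250000/1.0 = 1.2500
R = −Δy/(cos θ' − cos θ) = 0.8000
v = R·ω = 0.8000·1.2500 = 1.0000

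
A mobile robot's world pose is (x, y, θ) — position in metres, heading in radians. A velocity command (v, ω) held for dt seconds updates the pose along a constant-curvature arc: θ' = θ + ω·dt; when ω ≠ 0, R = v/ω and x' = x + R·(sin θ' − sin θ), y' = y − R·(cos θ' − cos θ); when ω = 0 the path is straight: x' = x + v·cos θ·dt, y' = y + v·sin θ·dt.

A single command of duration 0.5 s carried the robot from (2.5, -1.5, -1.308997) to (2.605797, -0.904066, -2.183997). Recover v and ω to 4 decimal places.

Δθ = -2.183997 − -1.308997 = -0.875000
ω = Δθ/dt = -0.875000/0.5 = -1.7500
R = −Δy/(cos θ' − cos θ) = 0.7143
v = R·ω = 0.7143·-1.7500 = -1.2500

v = -1.2500, ω = -1.7500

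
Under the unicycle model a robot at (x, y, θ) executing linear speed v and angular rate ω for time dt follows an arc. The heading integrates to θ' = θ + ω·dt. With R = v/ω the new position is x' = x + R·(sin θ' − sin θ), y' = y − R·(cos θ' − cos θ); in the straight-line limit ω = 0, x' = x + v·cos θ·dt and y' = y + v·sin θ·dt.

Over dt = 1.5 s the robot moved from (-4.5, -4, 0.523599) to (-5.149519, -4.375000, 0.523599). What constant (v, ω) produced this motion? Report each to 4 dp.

Δθ = 0.523599 − 0.523599 = 0.000000
ω = Δθ/dt = 0.000000/1.5 = 0.0000
ω = 0 → v = (Δx·cos θ + Δy·sin θ)/dt = -0.5000

v = -0.5000, ω = 0.0000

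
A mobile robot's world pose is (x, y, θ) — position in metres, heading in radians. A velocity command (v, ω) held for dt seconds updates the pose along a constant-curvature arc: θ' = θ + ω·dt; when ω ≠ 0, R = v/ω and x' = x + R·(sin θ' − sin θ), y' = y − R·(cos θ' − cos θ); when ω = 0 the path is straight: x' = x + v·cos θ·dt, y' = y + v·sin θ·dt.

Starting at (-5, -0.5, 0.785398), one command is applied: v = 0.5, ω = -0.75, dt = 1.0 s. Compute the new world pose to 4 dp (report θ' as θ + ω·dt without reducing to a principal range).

(-4.5522, -0.3052, 0.0354)

θ' = 0.7854 + -0.75·1.0 = 0.0354
R = v/ω = 0.5/-0.75 = -0.6667
x' = -5 + -0.6667·(sin 0.0354 − sin 0.7854) = -4.5522
y' = -0.5 − -0.6667·(cos 0.0354 − cos 0.7854) = -0.3052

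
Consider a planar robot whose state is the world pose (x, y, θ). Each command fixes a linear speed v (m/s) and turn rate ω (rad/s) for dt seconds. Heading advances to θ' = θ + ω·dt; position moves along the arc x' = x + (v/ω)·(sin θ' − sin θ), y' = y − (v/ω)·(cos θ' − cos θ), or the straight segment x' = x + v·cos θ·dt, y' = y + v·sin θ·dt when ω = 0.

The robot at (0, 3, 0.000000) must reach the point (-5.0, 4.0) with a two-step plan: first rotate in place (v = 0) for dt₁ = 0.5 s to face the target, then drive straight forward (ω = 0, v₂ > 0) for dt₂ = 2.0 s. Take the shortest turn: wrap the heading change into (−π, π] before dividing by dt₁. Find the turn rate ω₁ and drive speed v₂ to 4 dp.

heading to target = atan2(4−3, -5−0) = 2.9442
Δθ = wrap(2.9442 − 0.0000) = 2.9442; ω₁ = Δθ/dt₁ = 5.8884
distance = √((-5−0)² + (4−3)²) = 5.0990; v₂ = distance/dt₂ = 2.5495

ω₁ = 5.8884, v₂ = 2.5495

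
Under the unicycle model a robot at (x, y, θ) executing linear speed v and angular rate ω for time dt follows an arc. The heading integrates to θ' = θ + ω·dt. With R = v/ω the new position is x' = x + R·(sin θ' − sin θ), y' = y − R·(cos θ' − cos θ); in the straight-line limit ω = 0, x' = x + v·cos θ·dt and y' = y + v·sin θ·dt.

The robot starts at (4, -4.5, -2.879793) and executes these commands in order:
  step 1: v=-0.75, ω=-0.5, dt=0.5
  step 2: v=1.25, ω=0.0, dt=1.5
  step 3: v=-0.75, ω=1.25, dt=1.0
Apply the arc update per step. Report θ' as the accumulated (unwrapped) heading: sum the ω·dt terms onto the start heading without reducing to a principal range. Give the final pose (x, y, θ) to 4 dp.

step 1: θ'=-3.1298 (R=1.5000) → pose (4.3705, -4.4490, -3.1298)
step 2: θ'=-3.1298 (straight) → pose (2.4957, -4.4711, -3.1298)
step 3: θ'=-1.8798 (R=-0.6000) → pose (3.0602, -4.0536, -1.8798)

(3.0602, -4.0536, -1.8798)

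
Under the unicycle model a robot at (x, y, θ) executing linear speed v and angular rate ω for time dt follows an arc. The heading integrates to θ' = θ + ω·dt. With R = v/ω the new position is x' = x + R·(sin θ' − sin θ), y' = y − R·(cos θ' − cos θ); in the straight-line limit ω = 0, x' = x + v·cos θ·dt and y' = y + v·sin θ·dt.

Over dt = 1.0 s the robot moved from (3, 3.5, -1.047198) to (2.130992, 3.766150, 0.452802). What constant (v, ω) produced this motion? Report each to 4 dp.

Δθ = 0.452802 − -1.047198 = 1.500000
ω = Δθ/dt = 1.500000/1.0 = 1.5000
R = Δx/(sin θ' − sin θ) = -0.6667
v = R·ω = -0.6667·1.5000 = -1.0000

v = -1.0000, ω = 1.5000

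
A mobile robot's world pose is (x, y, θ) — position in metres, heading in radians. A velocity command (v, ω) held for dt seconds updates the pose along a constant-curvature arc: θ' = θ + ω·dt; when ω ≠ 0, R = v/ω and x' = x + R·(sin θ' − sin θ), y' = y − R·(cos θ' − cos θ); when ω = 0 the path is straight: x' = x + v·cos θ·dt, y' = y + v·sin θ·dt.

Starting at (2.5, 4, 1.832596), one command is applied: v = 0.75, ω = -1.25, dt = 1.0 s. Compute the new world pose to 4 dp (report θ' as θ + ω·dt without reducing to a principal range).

θ' = 1.8326 + -1.25·1.0 = 0.5826
R = v/ω = 0.75/-1.25 = -0.6000
x' = 2.5 + -0.6000·(sin 0.5826 − sin 1.8326) = 2.7494
y' = 4 − -0.6000·(cos 0.5826 − cos 1.8326) = 4.6563

(2.7494, 4.6563, 0.5826)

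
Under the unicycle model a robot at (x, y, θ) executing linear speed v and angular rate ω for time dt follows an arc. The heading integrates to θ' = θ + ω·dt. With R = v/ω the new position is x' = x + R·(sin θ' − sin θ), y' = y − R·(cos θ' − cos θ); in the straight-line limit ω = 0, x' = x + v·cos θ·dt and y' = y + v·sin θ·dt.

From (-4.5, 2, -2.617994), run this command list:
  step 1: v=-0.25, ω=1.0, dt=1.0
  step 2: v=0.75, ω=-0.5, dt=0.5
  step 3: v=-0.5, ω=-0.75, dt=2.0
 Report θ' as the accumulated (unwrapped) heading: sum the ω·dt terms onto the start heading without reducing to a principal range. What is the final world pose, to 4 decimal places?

(-3.6523, 2.2906, -3.3680)

step 1: θ'=-1.6180 (R=-0.2500) → pose (-4.3753, 2.2047, -1.6180)
step 2: θ'=-1.8680 (R=-1.5000) → pose (-4.4394, 1.8362, -1.8680)
step 3: θ'=-3.3680 (R=0.6667) → pose (-3.6523, 2.2906, -3.3680)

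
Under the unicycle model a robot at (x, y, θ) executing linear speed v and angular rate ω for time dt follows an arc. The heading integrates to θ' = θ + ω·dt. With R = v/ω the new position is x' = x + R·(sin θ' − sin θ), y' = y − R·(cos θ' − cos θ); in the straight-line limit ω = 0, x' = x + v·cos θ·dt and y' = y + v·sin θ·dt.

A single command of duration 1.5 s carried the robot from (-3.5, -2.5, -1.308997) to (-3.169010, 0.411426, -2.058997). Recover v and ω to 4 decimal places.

Δθ = -2.058997 − -1.308997 = -0.750000
ω = Δθ/dt = -0.750000/1.5 = -0.5000
R = −Δy/(cos θ' − cos θ) = 4.0000
v = R·ω = 4.0000·-0.5000 = -2.0000

v = -2.0000, ω = -0.5000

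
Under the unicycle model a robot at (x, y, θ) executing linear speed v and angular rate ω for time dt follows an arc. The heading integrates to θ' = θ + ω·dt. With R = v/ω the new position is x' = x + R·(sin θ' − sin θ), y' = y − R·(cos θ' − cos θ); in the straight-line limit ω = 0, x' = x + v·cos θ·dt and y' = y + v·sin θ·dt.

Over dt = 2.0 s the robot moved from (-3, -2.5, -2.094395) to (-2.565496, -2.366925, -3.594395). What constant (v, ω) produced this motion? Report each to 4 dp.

v = -0.2500, ω = -0.7500

Δθ = -3.594395 − -2.094395 = -1.500000
ω = Δθ/dt = -1.500000/2.0 = -0.7500
R = Δx/(sin θ' − sin θ) = 0.3333
v = R·ω = 0.3333·-0.7500 = -0.2500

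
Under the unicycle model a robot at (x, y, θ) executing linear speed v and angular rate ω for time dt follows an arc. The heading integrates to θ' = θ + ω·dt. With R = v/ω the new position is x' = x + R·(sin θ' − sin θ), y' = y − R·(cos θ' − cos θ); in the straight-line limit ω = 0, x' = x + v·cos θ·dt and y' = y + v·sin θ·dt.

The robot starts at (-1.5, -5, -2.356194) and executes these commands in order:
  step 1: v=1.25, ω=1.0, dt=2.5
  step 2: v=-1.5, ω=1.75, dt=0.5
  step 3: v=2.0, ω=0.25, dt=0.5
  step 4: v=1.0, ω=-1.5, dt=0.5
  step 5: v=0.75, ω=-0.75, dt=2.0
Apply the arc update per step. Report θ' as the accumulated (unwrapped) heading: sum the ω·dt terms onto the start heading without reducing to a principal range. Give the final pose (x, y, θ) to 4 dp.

(1.0546, -6.7736, -1.1062)

step 1: θ'=0.1438 (R=1.2500) → pose (-0.4370, -7.1210, 0.1438)
step 2: θ'=1.0188 (R=-0.8571) → pose (-1.0440, -7.5198, 1.0188)
step 3: θ'=1.1438 (R=8.0000) → pose (-0.5741, -6.6378, 1.1438)
step 4: θ'=0.3938 (R=-0.6667) → pose (-0.2231, -6.2983, 0.3938)
step 5: θ'=-1.1062 (R=-1.0000) → pose (1.0546, -6.7736, -1.1062)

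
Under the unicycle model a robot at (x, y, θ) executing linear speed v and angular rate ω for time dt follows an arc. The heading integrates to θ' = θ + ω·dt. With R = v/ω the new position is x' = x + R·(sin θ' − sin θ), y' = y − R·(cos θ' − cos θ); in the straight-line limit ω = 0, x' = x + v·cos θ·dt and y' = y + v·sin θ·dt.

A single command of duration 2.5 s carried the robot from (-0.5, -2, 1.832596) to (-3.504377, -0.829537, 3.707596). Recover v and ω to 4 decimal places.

v = 1.5000, ω = 0.7500

Δθ = 3.707596 − 1.832596 = 1.875000
ω = Δθ/dt = 1.875000/2.5 = 0.7500
R = Δx/(sin θ' − sin θ) = 2.0000
v = R·ω = 2.0000·0.7500 = 1.5000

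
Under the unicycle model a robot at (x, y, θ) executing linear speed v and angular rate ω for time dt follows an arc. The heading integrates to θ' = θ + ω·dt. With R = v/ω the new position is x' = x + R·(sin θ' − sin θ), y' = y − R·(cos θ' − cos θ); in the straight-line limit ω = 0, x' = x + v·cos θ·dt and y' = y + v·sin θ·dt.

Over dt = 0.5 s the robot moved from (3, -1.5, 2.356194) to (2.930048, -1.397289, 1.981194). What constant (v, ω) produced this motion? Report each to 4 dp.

v = 0.2500, ω = -0.7500

Δθ = 1.981194 − 2.356194 = -0.375000
ω = Δθ/dt = -0.375000/0.5 = -0.7500
R = −Δy/(cos θ' − cos θ) = -0.3333
v = R·ω = -0.3333·-0.7500 = 0.2500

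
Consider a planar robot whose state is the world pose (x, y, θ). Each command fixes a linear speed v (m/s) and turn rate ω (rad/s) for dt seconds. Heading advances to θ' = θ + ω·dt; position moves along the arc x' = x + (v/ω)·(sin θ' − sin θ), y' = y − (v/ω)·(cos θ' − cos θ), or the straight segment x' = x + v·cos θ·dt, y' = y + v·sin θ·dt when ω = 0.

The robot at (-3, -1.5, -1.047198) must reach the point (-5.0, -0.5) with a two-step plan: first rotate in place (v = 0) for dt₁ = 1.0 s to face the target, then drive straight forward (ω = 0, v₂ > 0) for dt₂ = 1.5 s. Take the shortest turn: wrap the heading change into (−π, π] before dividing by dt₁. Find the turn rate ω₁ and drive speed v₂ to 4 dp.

heading to target = atan2(-0.5−-1.5, -5−-3) = 2.6779
Δθ = wrap(2.6779 − -1.0472) = -2.5580; ω₁ = Δθ/dt₁ = -2.5580
distance = √((-5−-3)² + (-0.5−-1.5)²) = 2.2361; v₂ = distance/dt₂ = 1.4907

ω₁ = -2.5580, v₂ = 1.4907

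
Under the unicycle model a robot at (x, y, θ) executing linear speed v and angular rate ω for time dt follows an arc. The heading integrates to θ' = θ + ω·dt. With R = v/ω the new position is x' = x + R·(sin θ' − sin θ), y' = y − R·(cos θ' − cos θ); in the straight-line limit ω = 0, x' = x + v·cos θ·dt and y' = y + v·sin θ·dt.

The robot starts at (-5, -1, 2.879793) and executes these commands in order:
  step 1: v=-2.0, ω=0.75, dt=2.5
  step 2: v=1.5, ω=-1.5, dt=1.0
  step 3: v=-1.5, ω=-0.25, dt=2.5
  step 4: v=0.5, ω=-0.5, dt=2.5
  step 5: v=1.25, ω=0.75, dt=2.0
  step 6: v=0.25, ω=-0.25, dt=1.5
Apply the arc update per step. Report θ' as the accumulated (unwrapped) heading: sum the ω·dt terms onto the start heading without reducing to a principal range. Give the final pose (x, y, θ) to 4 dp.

(-0.9483, 3.0724, 2.5048)

step 1: θ'=4.7548 (R=-2.6667) → pose (-1.6455, 1.6888, 4.7548)
step 2: θ'=3.2548 (R=-1.0000) → pose (-2.5317, 0.6529, 3.2548)
step 3: θ'=2.6298 (R=6.0000) → pose (1.0845, -0.0776, 2.6298)
step 4: θ'=1.3798 (R=-1.0000) → pose (0.5925, 0.9842, 1.3798)
step 5: θ'=2.8798 (R=1.6667) → pose (-0.6125, 2.9104, 2.8798)
step 6: θ'=2.5048 (R=-1.0000) → pose (-0.9483, 3.0724, 2.5048)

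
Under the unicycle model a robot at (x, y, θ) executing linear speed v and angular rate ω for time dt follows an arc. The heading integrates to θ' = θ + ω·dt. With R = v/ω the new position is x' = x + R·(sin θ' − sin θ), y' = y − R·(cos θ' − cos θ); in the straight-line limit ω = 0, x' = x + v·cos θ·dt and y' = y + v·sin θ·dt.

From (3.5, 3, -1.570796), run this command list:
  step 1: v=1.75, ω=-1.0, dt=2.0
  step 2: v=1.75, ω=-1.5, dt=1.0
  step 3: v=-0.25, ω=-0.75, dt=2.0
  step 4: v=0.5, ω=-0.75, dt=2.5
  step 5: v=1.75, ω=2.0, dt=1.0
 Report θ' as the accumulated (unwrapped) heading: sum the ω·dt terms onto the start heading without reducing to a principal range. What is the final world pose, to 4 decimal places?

(0.9567, 0.3133, -6.4458)

step 1: θ'=-3.5708 (R=-1.7500) → pose (1.0217, 1.4087, -3.5708)
step 2: θ'=-5.0708 (R=-1.1667) → pose (0.4147, 2.8788, -5.0708)
step 3: θ'=-6.5708 (R=0.3333) → pose (0.0080, 2.6761, -6.5708)
step 4: θ'=-8.4458 (R=-0.6667) → pose (0.3722, 1.6649, -8.4458)
step 5: θ'=-6.4458 (R=0.8750) → pose (0.9567, 0.3133, -6.4458)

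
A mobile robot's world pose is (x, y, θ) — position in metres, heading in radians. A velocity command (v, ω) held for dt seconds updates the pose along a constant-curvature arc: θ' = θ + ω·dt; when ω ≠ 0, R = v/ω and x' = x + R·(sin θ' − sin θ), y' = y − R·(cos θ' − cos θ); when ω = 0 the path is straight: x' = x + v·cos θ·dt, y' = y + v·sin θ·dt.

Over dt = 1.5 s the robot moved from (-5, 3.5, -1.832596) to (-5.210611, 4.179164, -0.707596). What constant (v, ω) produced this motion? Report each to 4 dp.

v = -0.5000, ω = 0.7500

Δθ = -0.707596 − -1.832596 = 1.125000
ω = Δθ/dt = 1.125000/1.5 = 0.7500
R = −Δy/(cos θ' − cos θ) = -0.6667
v = R·ω = -0.6667·0.7500 = -0.5000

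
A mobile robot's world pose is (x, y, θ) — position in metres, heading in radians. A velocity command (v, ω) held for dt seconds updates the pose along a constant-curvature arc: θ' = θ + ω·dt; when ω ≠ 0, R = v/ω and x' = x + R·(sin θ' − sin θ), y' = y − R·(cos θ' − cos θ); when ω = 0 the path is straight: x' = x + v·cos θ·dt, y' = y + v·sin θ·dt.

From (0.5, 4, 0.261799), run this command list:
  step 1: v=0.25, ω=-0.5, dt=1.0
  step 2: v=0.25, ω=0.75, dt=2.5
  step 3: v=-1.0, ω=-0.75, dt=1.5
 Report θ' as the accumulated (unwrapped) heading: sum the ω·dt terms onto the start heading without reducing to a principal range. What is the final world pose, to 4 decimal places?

(0.4812, 3.0984, 0.5118)

step 1: θ'=-0.2382 (R=-0.5000) → pose (0.7474, 4.0029, -0.2382)
step 2: θ'=1.6368 (R=0.3333) → pose (1.1586, 4.3488, 1.6368)
step 3: θ'=0.5118 (R=1.3333) → pose (0.4812, 3.0984, 0.5118)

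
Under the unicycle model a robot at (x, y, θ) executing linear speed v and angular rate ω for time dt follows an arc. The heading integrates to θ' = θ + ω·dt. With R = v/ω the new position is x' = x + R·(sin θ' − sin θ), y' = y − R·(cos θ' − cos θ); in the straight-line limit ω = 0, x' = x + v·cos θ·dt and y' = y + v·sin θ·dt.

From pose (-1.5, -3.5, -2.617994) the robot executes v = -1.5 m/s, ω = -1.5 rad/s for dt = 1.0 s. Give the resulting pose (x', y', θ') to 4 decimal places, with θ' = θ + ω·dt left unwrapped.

(-0.1715, -3.8060, -4.1180)

θ' = -2.6180 + -1.5·1.0 = -4.1180
R = v/ω = -1.5/-1.5 = 1.0000
x' = -1.5 + 1.0000·(sin -4.1180 − sin -2.6180) = -0.1715
y' = -3.5 − 1.0000·(cos -4.1180 − cos -2.6180) = -3.8060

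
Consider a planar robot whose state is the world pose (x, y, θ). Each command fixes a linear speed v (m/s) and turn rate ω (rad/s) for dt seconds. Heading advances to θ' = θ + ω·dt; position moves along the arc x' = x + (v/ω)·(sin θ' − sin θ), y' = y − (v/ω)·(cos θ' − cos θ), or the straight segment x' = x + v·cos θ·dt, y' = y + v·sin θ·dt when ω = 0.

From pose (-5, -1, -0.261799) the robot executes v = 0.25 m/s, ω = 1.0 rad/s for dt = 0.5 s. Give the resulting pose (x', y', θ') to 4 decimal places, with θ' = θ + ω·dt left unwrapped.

θ' = -0.2618 + 1.0·0.5 = 0.2382
R = v/ω = 0.25/1.0 = 0.2500
x' = -5 + 0.2500·(sin 0.2382 − sin -0.2618) = -4.8763
y' = -1 − 0.2500·(cos 0.2382 − cos -0.2618) = -1.0015

(-4.8763, -1.0015, 0.2382)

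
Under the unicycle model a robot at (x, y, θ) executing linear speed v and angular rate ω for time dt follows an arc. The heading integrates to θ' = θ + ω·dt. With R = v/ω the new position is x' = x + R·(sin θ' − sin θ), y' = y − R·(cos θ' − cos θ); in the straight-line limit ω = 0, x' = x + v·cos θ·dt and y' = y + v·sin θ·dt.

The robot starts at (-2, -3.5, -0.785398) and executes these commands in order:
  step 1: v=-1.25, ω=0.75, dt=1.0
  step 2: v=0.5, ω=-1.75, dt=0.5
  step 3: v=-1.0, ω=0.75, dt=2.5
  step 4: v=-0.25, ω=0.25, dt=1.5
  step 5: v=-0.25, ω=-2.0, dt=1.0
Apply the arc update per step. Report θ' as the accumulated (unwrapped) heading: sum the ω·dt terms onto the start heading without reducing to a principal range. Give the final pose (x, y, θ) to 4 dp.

(-5.4027, -3.5921, -0.6604)

step 1: θ'=-0.0354 (R=-1.6667) → pose (-3.1195, -3.0129, -0.0354)
step 2: θ'=-0.9104 (R=-0.2857) → pose (-2.9040, -3.1232, -0.9104)
step 3: θ'=0.9646 (R=-1.3333) → pose (-5.0528, -3.1814, 0.9646)
step 4: θ'=1.3396 (R=-1.0000) → pose (-5.2043, -3.5220, 1.3396)
step 5: θ'=-0.6604 (R=0.1250) → pose (-5.4027, -3.5921, -0.6604)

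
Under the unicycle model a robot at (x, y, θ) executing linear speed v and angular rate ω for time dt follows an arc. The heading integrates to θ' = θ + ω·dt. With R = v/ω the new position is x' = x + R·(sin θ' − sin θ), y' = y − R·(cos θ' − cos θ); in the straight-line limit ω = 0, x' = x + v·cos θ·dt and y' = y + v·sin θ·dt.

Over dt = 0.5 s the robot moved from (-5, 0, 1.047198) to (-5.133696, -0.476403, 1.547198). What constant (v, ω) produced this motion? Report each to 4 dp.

Δθ = 1.547198 − 1.047198 = 0.500000
ω = Δθ/dt = 0.500000/0.5 = 1.0000
R = −Δy/(cos θ' − cos θ) = -1.0000
v = R·ω = -1.0000·1.0000 = -1.0000

v = -1.0000, ω = 1.0000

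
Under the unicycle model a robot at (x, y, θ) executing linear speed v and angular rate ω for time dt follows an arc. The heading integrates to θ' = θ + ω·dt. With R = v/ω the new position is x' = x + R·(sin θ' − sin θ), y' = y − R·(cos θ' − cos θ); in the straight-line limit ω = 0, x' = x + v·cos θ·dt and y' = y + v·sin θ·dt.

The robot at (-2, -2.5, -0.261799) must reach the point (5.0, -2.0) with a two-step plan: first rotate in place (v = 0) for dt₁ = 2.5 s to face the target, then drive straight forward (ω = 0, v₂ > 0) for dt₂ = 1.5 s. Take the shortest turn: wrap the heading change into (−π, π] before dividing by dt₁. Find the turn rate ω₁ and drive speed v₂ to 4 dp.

heading to target = atan2(-2−-2.5, 5−-2) = 0.0713
Δθ = wrap(0.0713 − -0.2618) = 0.3331; ω₁ = Δθ/dt₁ = 0.1332
distance = √((5−-2)² + (-2−-2.5)²) = 7.0178; v₂ = distance/dt₂ = 4.6786

ω₁ = 0.1332, v₂ = 4.6786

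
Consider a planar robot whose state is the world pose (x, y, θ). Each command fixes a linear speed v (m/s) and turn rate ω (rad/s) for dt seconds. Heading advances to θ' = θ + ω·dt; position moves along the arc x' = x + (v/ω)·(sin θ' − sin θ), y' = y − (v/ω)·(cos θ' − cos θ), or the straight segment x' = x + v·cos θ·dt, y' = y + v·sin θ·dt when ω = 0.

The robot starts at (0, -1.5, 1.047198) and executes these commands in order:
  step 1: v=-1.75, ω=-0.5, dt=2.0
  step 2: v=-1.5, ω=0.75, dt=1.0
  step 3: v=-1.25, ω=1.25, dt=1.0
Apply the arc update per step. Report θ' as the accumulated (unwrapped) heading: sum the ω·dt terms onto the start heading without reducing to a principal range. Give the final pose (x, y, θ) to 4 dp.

step 1: θ'=0.0472 (R=3.5000) → pose (-2.8660, -3.2461, 0.0472)
step 2: θ'=0.7972 (R=-2.0000) → pose (-4.2024, -3.8464, 0.7972)
step 3: θ'=2.0472 (R=-1.0000) → pose (-4.3756, -5.0037, 2.0472)

(-4.3756, -5.0037, 2.0472)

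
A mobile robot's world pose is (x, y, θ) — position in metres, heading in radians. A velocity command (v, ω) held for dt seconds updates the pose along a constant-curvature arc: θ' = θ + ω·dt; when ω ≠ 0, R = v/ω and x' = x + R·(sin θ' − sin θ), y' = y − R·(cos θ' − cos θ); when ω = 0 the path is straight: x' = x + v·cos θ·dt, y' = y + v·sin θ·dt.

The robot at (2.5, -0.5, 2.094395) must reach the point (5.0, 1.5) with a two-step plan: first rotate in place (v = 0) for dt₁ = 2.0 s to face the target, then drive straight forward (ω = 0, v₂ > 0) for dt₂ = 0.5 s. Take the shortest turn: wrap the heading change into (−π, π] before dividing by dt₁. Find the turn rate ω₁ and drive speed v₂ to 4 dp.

heading to target = atan2(1.5−-0.5, 5−2.5) = 0.6747
Δθ = wrap(0.6747 − 2.0944) = -1.4197; ω₁ = Δθ/dt₁ = -0.7098
distance = √((5−2.5)² + (1.5−-0.5)²) = 3.2016; v₂ = distance/dt₂ = 6.4031

ω₁ = -0.7098, v₂ = 6.4031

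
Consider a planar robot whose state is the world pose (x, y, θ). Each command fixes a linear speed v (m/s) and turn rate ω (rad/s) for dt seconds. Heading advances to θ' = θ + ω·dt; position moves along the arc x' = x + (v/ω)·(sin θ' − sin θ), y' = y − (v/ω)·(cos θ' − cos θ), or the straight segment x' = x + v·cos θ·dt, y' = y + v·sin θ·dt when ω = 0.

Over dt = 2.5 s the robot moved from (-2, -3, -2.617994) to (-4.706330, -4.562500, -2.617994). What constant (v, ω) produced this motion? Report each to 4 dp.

v = 1.2500, ω = 0.0000

Δθ = -2.617994 − -2.617994 = 0.000000
ω = Δθ/dt = 0.000000/2.5 = 0.0000
ω = 0 → v = (Δx·cos θ + Δy·sin θ)/dt = 1.2500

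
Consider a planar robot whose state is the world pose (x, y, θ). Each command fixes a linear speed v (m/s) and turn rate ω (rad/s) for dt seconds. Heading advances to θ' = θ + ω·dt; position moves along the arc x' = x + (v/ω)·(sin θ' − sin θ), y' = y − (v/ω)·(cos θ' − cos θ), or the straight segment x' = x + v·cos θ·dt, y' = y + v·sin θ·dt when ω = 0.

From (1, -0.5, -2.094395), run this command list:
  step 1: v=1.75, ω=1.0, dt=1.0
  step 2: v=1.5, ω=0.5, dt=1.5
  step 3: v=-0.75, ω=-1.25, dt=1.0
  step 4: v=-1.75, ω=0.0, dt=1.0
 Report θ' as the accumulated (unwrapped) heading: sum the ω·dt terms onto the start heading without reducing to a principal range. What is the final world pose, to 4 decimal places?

(2.2575, -1.2972, -1.5944)

step 1: θ'=-1.0944 (R=1.7500) → pose (0.9604, -2.1775, -1.0944)
step 2: θ'=-0.3444 (R=3.0000) → pose (2.6135, -3.6256, -0.3444)
step 3: θ'=-1.5944 (R=0.6000) → pose (2.2162, -3.0467, -1.5944)
step 4: θ'=-1.5944 (straight) → pose (2.2575, -1.2972, -1.5944)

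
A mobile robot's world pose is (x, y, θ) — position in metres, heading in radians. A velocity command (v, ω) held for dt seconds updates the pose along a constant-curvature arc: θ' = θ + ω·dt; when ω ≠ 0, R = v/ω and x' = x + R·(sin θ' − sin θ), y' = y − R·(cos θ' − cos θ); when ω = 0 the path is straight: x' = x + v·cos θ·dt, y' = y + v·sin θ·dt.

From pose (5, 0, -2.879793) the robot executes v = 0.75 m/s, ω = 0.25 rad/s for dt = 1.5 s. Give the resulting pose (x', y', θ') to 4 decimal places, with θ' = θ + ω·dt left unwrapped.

(3.9926, -0.4858, -2.5048)

θ' = -2.8798 + 0.25·1.5 = -2.5048
R = v/ω = 0.75/0.25 = 3.0000
x' = 5 + 3.0000·(sin -2.5048 − sin -2.8798) = 3.9926
y' = 0 − 3.0000·(cos -2.5048 − cos -2.8798) = -0.4858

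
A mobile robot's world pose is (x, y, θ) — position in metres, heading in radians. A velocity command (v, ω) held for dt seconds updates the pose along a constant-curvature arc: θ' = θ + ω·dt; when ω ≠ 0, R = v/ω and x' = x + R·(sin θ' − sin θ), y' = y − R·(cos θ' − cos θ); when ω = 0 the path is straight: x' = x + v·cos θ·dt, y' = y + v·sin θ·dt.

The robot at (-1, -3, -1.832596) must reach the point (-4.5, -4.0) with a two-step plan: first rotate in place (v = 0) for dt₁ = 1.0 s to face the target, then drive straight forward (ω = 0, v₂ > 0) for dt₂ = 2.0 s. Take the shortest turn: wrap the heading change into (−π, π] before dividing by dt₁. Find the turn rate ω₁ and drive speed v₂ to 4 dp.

heading to target = atan2(-4−-3, -4.5−-1) = -2.8633
Δθ = wrap(-2.8633 − -1.8326) = -1.0307; ω₁ = Δθ/dt₁ = -1.0307
distance = √((-4.5−-1)² + (-4−-3)²) = 3.6401; v₂ = distance/dt₂ = 1.8200

ω₁ = -1.0307, v₂ = 1.8200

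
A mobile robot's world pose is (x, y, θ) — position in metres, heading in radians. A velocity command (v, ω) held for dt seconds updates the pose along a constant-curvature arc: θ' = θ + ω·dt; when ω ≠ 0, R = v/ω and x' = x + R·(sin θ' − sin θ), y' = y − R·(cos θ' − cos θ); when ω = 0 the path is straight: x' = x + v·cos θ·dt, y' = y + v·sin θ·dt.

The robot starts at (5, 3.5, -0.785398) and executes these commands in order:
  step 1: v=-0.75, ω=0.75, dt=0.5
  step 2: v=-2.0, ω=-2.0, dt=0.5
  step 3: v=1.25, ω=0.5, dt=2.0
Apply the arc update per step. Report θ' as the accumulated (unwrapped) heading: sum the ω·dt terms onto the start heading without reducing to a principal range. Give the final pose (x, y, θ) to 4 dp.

step 1: θ'=-0.4104 (R=-1.0000) → pose (4.6919, 3.7099, -0.4104)
step 2: θ'=-1.4104 (R=1.0000) → pose (4.1037, 4.4671, -1.4104)
step 3: θ'=-0.4104 (R=2.5000) → pose (5.5742, 2.5740, -0.4104)

(5.5742, 2.5740, -0.4104)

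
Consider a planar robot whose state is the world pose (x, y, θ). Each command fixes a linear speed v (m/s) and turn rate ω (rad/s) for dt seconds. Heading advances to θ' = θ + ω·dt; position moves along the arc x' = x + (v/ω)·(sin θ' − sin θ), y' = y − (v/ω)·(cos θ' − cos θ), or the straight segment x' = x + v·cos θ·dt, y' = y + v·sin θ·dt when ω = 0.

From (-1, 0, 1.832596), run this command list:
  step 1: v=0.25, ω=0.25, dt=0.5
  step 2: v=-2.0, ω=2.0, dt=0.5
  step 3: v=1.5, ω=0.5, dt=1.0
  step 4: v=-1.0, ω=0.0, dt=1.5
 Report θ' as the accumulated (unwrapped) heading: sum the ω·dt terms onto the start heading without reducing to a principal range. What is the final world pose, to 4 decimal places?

step 1: θ'=1.9576 (R=1.0000) → pose (-1.0398, 0.1184, 1.9576)
step 2: θ'=2.9576 (R=-1.0000) → pose (-0.2966, -0.4875, 2.9576)
step 3: θ'=3.4576 (R=3.0000) → pose (-1.7778, -0.5854, 3.4576)
step 4: θ'=3.4576 (straight) → pose (-0.3521, -0.1192, 3.4576)

(-0.3521, -0.1192, 3.4576)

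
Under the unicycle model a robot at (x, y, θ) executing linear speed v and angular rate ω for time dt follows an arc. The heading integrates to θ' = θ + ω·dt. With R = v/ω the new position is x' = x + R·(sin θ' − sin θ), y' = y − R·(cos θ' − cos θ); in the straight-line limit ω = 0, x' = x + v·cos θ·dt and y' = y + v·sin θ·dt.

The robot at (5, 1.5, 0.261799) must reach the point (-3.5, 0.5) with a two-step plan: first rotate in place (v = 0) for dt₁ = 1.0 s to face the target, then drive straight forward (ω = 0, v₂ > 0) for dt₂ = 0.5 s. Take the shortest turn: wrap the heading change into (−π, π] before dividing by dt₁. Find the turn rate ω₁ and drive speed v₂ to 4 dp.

heading to target = atan2(0.5−1.5, -3.5−5) = -3.0245
Δθ = wrap(-3.0245 − 0.2618) = 2.9969; ω₁ = Δθ/dt₁ = 2.9969
distance = √((-3.5−5)² + (0.5−1.5)²) = 8.5586; v₂ = distance/dt₂ = 17.1172

ω₁ = 2.9969, v₂ = 17.1172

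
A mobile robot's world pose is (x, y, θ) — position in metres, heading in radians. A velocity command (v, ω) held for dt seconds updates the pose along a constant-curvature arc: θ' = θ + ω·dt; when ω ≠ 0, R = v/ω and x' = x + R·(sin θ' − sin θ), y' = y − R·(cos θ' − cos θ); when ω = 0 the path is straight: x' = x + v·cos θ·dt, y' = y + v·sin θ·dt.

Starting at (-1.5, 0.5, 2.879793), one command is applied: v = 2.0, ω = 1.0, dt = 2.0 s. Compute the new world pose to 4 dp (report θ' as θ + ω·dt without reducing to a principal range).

(-3.9897, -1.7651, 4.8798)

θ' = 2.8798 + 1.0·2.0 = 4.8798
R = v/ω = 2.0/1.0 = 2.0000
x' = -1.5 + 2.0000·(sin 4.8798 − sin 2.8798) = -3.9897
y' = 0.5 − 2.0000·(cos 4.8798 − cos 2.8798) = -1.7651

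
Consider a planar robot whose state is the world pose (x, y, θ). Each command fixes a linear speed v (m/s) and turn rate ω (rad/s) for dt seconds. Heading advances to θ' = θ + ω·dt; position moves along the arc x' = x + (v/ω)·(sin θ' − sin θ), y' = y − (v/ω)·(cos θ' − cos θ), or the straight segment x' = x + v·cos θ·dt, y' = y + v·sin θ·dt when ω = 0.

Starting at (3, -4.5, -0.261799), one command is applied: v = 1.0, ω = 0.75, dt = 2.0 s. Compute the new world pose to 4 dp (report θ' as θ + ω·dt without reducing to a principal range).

(4.6054, -3.6474, 1.2382)

θ' = -0.2618 + 0.75·2.0 = 1.2382
R = v/ω = 1.0/0.75 = 1.3333
x' = 3 + 1.3333·(sin 1.2382 − sin -0.2618) = 4.6054
y' = -4.5 − 1.3333·(cos 1.2382 − cos -0.2618) = -3.6474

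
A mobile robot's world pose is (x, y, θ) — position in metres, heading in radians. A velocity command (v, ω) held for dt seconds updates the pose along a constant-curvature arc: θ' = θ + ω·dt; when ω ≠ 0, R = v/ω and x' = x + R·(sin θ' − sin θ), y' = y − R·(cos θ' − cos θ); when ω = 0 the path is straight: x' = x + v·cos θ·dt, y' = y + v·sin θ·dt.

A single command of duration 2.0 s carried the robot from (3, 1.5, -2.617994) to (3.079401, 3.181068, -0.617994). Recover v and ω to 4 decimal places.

Δθ = -0.617994 − -2.617994 = 2.000000
ω = Δθ/dt = 2.000000/2.0 = 1.0000
R = −Δy/(cos θ' − cos θ) = -1.0000
v = R·ω = -1.0000·1.0000 = -1.0000

v = -1.0000, ω = 1.0000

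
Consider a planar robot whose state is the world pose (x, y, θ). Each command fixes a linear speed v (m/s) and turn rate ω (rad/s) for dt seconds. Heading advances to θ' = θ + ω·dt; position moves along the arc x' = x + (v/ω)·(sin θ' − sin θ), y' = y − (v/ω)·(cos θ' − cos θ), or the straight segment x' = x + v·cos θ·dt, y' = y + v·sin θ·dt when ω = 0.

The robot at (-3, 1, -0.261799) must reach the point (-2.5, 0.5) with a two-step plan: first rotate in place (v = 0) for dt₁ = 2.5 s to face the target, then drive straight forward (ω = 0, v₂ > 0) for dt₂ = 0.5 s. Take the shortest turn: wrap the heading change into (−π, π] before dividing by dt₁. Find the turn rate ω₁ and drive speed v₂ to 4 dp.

ω₁ = -0.2094, v₂ = 1.4142

heading to target = atan2(0.5−1, -2.5−-3) = -0.7854
Δθ = wrap(-0.7854 − -0.2618) = -0.5236; ω₁ = Δθ/dt₁ = -0.2094
distance = √((-2.5−-3)² + (0.5−1)²) = 0.7071; v₂ = distance/dt₂ = 1.4142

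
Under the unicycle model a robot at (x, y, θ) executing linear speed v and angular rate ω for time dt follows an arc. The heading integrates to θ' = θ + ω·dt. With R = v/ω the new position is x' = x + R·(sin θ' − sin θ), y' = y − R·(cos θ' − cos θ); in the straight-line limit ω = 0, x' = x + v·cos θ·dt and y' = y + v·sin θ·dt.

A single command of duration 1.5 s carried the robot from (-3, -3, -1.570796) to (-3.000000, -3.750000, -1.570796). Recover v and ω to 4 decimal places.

v = 0.5000, ω = 0.0000

Δθ = -1.570796 − -1.570796 = 0.000000
ω = Δθ/dt = 0.000000/1.5 = 0.0000
ω = 0 → v = (Δx·cos θ + Δy·sin θ)/dt = 0.5000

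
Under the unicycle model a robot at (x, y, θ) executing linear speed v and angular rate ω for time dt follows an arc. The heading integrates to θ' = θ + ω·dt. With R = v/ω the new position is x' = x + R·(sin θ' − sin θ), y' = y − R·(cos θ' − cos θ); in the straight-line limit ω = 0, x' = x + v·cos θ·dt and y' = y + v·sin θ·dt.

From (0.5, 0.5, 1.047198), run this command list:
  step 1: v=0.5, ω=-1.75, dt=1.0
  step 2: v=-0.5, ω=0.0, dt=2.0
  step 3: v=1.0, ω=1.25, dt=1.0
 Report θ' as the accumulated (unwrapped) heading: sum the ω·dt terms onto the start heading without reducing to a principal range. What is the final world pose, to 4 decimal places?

(1.1024, 1.1487, 0.5472)

step 1: θ'=-0.7028 (R=-0.2857) → pose (0.9321, 0.5752, -0.7028)
step 2: θ'=-0.7028 (straight) → pose (0.1691, 1.2215, -0.7028)
step 3: θ'=0.5472 (R=0.8000) → pose (1.1024, 1.1487, 0.5472)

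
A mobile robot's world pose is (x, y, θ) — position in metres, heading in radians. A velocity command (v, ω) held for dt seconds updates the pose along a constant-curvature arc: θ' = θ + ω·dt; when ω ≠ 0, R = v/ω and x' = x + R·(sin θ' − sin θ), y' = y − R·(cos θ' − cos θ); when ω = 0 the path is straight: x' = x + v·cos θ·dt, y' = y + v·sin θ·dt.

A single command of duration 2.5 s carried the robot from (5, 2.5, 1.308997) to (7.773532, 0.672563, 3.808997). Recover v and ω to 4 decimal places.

Δθ = 3.808997 − 1.308997 = 2.500000
ω = Δθ/dt = 2.500000/2.5 = 1.0000
R = Δx/(sin θ' − sin θ) = -1.7500
v = R·ω = -1.7500·1.0000 = -1.7500

v = -1.7500, ω = 1.0000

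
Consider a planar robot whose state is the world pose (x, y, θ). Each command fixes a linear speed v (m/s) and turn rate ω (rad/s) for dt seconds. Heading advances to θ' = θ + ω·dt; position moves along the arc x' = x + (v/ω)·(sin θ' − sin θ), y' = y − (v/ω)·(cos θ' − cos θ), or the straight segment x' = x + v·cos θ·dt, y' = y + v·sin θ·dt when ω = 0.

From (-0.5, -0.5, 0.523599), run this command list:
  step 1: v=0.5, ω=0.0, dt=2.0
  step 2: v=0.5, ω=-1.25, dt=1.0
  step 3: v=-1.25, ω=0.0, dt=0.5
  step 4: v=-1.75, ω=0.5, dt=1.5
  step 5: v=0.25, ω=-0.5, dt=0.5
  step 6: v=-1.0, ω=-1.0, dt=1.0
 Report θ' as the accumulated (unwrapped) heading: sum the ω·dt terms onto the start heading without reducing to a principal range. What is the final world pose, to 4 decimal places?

(-2.6355, 1.8745, -1.2264)

step 1: θ'=0.5236 (straight) → pose (0.3660, 0.0000, 0.5236)
step 2: θ'=-0.7264 (R=-0.4000) → pose (0.8317, -0.0474, -0.7264)
step 3: θ'=-0.7264 (straight) → pose (0.3645, 0.3677, -0.7264)
step 4: θ'=0.0236 (R=-3.5000) → pose (-2.0428, 1.2503, 0.0236)
step 5: θ'=-0.2264 (R=-0.5000) → pose (-1.9187, 1.2376, -0.2264)
step 6: θ'=-1.2264 (R=1.0000) → pose (-2.6355, 1.8745, -1.2264)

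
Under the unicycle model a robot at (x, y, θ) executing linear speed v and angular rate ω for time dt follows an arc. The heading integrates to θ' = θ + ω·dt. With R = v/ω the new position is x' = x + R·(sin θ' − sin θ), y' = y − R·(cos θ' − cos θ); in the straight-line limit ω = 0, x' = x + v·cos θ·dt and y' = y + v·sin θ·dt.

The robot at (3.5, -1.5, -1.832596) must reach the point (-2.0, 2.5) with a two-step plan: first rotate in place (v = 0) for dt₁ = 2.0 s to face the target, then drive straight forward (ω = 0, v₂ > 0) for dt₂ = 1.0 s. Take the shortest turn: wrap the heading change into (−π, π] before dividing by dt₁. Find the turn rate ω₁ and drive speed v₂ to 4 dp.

ω₁ = -0.9689, v₂ = 6.8007

heading to target = atan2(2.5−-1.5, -2−3.5) = 2.5128
Δθ = wrap(2.5128 − -1.8326) = -1.9378; ω₁ = Δθ/dt₁ = -0.9689
distance = √((-2−3.5)² + (2.5−-1.5)²) = 6.8007; v₂ = distance/dt₂ = 6.8007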